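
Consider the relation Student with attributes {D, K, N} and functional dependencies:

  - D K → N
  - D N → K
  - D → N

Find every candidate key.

{D}

Attribute D never appears on the right-hand side of any dependency, so D must belong to every candidate key.
{D}⁺ = {D, K, N}, which is all of the schema, so {D} is the only candidate key.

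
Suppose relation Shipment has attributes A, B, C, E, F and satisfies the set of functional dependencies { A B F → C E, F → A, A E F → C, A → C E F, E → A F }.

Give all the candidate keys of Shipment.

(A, B); (B, E); (B, F)

Attribute B never appears on the right-hand side of any dependency, so B must belong to every candidate key.
{B}⁺ = {B}, which is not all of the schema, so we must add further attributes.
{A, B}⁺: A→CEF adds C, E, F → {A, B, C, E, F}. Minimal: {B}⁺ = {B}; {A}⁺ = {A, C, E, F} — none reach the full schema.
{B, E}⁺: E→AF adds A, F; ABF→CE adds C → {A, B, C, E, F}. Minimal: {E}⁺ = {A, C, E, F}; {B}⁺ = {B} — none reach the full schema.
{B, F}⁺: F→A adds A; A→CEF adds C, E → {A, B, C, E, F}. Minimal: {F}⁺ = {A, C, E, F}; {B}⁺ = {B} — none reach the full schema.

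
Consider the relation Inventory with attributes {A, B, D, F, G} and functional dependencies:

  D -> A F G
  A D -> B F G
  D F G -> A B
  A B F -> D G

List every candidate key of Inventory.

{D}, {A, B, F}

{D}⁺: D→AFG adds A, F, G; AD→BFG adds B → {A, B, D, F, G}.
{A, B, F}⁺: ABF→DG adds D, G → {A, B, D, F, G}.
Any other superkey contains one of these as a subset, so there are no further candidate keys.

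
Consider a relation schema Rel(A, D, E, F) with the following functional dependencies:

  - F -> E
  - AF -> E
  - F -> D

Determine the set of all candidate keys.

AF

Attributes A, F never appear on any right-hand side, so every candidate key must contain {A, F}.
{A, F}⁺ = {A, D, E, F}, which is all of the schema, so {A, F} is the only candidate key.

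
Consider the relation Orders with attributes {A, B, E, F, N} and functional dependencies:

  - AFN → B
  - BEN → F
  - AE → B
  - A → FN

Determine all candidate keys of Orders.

{A, E}

Attributes A, E never appear on any right-hand side, so every candidate key must contain {A, E}.
{A, E}⁺ = {A, B, E, F, N}, which is all of the schema, so {A, E} is the only candidate key.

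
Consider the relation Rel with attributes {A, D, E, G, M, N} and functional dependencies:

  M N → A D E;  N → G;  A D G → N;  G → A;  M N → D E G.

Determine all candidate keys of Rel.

(M, N), (D, G, M)

Attribute M never appears on the right-hand side of any dependency, so M must belong to every candidate key.
{M}⁺ = {M}, which is not all of the schema, so we must add further attributes.
{M, N}⁺: MN→ADE adds A, D, E; N→G adds G → {A, D, E, G, M, N}.
{D, G, M}⁺: G→A adds A; ADG→N adds N; MN→DEG adds E → {A, D, E, G, M, N}.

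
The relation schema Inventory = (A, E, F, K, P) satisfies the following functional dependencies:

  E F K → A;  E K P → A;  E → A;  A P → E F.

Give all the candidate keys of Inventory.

Attributes K, P never appear on any right-hand side, so every candidate key must contain {K, P}.
{K, P}⁺ = {K, P}, which is not all of the schema, so we must add further attributes.
{A, K, P}⁺: AP→EF adds E, F → {A, E, F, K, P}.
{E, K, P}⁺: EKP→A adds A; AP→EF adds F → {A, E, F, K, P}.
Any other superkey contains one of these as a subset, so there are no further candidate keys.

{A, K, P}, {E, K, P}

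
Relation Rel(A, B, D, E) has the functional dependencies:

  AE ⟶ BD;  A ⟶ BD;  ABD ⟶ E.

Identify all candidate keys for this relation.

Attribute A never appears on the right-hand side of any dependency, so A must belong to every candidate key.
{A}⁺ = {A, B, D, E}, which is all of the schema, so {A} is the only candidate key.

{A}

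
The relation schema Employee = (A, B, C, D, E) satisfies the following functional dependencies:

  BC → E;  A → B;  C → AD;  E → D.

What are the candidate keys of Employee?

C

Attribute C never appears on the right-hand side of any dependency, so C must belong to every candidate key.
{C}⁺ = {A, B, C, D, E}, which is all of the schema, so {C} is the only candidate key.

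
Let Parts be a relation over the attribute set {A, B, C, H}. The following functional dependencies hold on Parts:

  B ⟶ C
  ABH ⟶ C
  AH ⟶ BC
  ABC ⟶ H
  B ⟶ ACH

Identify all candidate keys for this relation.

{B}⁺: B→C adds C; B→ACH adds A, H → {A, B, C, H}.
{A, H}⁺: AH→BC adds B, C → {A, B, C, H}. Minimal: {H}⁺ = {H}; {A}⁺ = {A} — none reach the full schema.

{B}; {A, H}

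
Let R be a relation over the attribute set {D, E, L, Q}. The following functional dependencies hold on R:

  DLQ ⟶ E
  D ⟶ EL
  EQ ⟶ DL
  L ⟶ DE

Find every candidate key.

{D, Q}, {E, Q}, {L, Q}

Attribute Q never appears on the right-hand side of any dependency, so Q must belong to every candidate key.
{Q}⁺ = {Q}, which is not all of the schema, so we must add further attributes.
{D, Q}⁺: D→EL adds E, L → {D, E, L, Q}. Minimal: {Q}⁺ = {Q}; {D}⁺ = {D, E, L} — none reach the full schema.
{E, Q}⁺: EQ→DL adds D, L → {D, E, L, Q}. Minimal: {Q}⁺ = {Q}; {E}⁺ = {E} — none reach the full schema.
{L, Q}⁺: L→DE adds D, E → {D, E, L, Q}. Minimal: {Q}⁺ = {Q}; {L}⁺ = {D, E, L} — none reach the full schema.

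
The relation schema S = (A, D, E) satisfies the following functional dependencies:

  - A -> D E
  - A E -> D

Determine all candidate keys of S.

{A}

Attribute A never appears on the right-hand side of any dependency, so A must belong to every candidate key.
{A}⁺ = {A, D, E}, which is all of the schema, so {A} is the only candidate key.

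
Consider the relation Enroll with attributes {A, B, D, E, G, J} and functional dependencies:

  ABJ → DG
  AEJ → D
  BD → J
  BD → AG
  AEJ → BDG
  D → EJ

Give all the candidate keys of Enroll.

{A, D}⁺: D→EJ adds E, J; AEJ→BDG adds B, G → {A, B, D, E, G, J}.
{B, D}⁺: BD→J adds J; BD→AG adds A, G; D→EJ adds E → {A, B, D, E, G, J}.
{A, B, J}⁺: ABJ→DG adds D, G; D→EJ adds E → {A, B, D, E, G, J}.
{A, E, J}⁺: AEJ→D adds D; AEJ→BDG adds B, G → {A, B, D, E, G, J}.
Any other superkey contains one of these as a subset, so there are no further candidate keys.

AD; BD; ABJ; AEJ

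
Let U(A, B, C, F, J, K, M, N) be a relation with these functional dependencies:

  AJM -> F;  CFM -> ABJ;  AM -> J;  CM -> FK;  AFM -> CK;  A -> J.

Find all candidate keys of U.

(A, M, N), (C, M, N)

Attributes M, N never appear on any right-hand side, so every candidate key must contain {M, N}.
{M, N}⁺ = {M, N}, which is not all of the schema, so we must add further attributes.
{A, M, N}⁺: AM→J adds J; AJM→F adds F; AFM→CK adds C, K; CFM→ABJ adds B → {A, B, C, F, J, K, M, N}. Minimal: {M, N}⁺ = {M, N}; {A, N}⁺ = {A, J, N}; {A, M}⁺ = {A, B, C, F, J, K, M} — none reach the full schema.
{C, M, N}⁺: CM→FK adds F, K; CFM→ABJ adds A, B, J → {A, B, C, F, J, K, M, N}. Minimal: {M, N}⁺ = {M, N}; {C, N}⁺ = {C, N}; {C, M}⁺ = {A, B, C, F, J, K, M} — none reach the full schema.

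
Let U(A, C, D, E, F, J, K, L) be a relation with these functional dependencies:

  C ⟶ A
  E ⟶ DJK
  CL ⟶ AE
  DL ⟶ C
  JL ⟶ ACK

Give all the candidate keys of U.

Attributes F, L never appear on any right-hand side, so every candidate key must contain {F, L}.
{F, L}⁺ = {F, L}, which is not all of the schema, so we must add further attributes.
{C, F, L}⁺: C→A adds A; CL→AE adds E; E→DJK adds D, J, K → {A, C, D, E, F, J, K, L}. Minimal: {F, L}⁺ = {F, L}; {C, L}⁺ = {A, C, D, E, J, K, L}; {C, F}⁺ = {A, C, F} — none reach the full schema.
{D, F, L}⁺: DL→C adds C; C→A adds A; CL→AE adds E; E→DJK adds J, K → {A, C, D, E, F, J, K, L}. Minimal: {F, L}⁺ = {F, L}; {D, L}⁺ = {A, C, D, E, J, K, L}; {D, F}⁺ = {D, F} — none reach the full schema.
{E, F, L}⁺: E→DJK adds D, J, K; DL→C adds C; JL→ACK adds A → {A, C, D, E, F, J, K, L}. Minimal: {F, L}⁺ = {F, L}; {E, L}⁺ = {A, C, D, E, J, K, L}; {E, F}⁺ = {D, E, F, J, K} — none reach the full schema.
{F, J, L}⁺: JL→ACK adds A, C, K; CL→AE adds E; E→DJK adds D → {A, C, D, E, F, J, K, L}. Minimal: {J, L}⁺ = {A, C, D, E, J, K, L}; {F, L}⁺ = {F, L}; {F, J}⁺ = {F, J} — none reach the full schema.
Any other superkey contains one of these as a subset, so there are no further candidate keys.

{C, F, L}, {D, F, L}, {E, F, L}, {F, J, L}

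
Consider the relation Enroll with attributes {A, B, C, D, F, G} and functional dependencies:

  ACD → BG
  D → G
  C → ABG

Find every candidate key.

Attributes C, D, F never appear on any right-hand side, so every candidate key must contain {C, D, F}.
{C, D, F}⁺ = {A, B, C, D, F, G}, which is all of the schema, so {C, D, F} is the only candidate key.

CDF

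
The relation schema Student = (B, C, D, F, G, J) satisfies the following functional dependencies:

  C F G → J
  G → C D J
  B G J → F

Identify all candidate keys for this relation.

(B, G)

{B, G}⁺: G→CDJ adds C, D, J; BGJ→F adds F → {B, C, D, F, G, J}.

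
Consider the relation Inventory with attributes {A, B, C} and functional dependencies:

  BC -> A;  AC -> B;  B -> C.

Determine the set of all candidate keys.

{B}, {A, C}

{B}⁺: B→C adds C; BC→A adds A → {A, B, C}.
{A, C}⁺: AC→B adds B → {A, B, C}. Minimal: {C}⁺ = {C}; {A}⁺ = {A} — none reach the full schema.
Any other superkey contains one of these as a subset, so there are no further candidate keys.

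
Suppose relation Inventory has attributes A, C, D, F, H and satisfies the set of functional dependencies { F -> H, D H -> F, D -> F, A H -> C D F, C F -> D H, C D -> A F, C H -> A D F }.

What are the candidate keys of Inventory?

{A, D}⁺: D→F adds F; F→H adds H; AH→CDF adds C → {A, C, D, F, H}.
{A, F}⁺: F→H adds H; AH→CDF adds C, D → {A, C, D, F, H}.
{A, H}⁺: AH→CDF adds C, D, F → {A, C, D, F, H}.
{C, D}⁺: D→F adds F; CF→DH adds H; CD→AF adds A → {A, C, D, F, H}.
{C, F}⁺: F→H adds H; CF→DH adds D; CD→AF adds A → {A, C, D, F, H}.
{C, H}⁺: CH→ADF adds A, D, F → {A, C, D, F, H}.
Any other superkey contains one of these as a subset, so there are no further candidate keys.

{A, D}, {A, F}, {A, H}, {C, D}, {C, F}, {C, H}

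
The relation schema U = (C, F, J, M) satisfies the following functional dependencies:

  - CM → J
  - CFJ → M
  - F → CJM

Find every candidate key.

{F}⁺: F→CJM adds C, J, M → {C, F, J, M}.
No other minimal superkey exists.

F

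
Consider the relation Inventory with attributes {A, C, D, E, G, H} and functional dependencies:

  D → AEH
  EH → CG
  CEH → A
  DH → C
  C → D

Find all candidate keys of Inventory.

{C}, {D}, {E, H}

{C}⁺: C→D adds D; D→AEH adds A, E, H; EH→CG adds G → {A, C, D, E, G, H}.
{D}⁺: D→AEH adds A, E, H; EH→CG adds C, G → {A, C, D, E, G, H}.
{E, H}⁺: EH→CG adds C, G; CEH→A adds A; C→D adds D → {A, C, D, E, G, H}. Minimal: {H}⁺ = {H}; {E}⁺ = {E} — none reach the full schema.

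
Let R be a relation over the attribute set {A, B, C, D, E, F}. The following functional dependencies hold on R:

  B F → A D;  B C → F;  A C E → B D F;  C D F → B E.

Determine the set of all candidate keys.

Attribute C never appears on the right-hand side of any dependency, so C must belong to every candidate key.
{C}⁺ = {C}, which is not all of the schema, so we must add further attributes.
{B, C}⁺: BC→F adds F; BF→AD adds A, D; CDF→BE adds E → {A, B, C, D, E, F}. Minimal: {C}⁺ = {C}; {B}⁺ = {B} — none reach the full schema.
{A, C, E}⁺: ACE→BDF adds B, D, F → {A, B, C, D, E, F}. Minimal: {C, E}⁺ = {C, E}; {A, E}⁺ = {A, E}; {A, C}⁺ = {A, C} — none reach the full schema.
{C, D, F}⁺: CDF→BE adds B, E; BF→AD adds A → {A, B, C, D, E, F}. Minimal: {D, F}⁺ = {D, F}; {C, F}⁺ = {C, F}; {C, D}⁺ = {C, D} — none reach the full schema.
Any other superkey contains one of these as a subset, so there are no further candidate keys.

{B, C}, {A, C, E}, {C, D, F}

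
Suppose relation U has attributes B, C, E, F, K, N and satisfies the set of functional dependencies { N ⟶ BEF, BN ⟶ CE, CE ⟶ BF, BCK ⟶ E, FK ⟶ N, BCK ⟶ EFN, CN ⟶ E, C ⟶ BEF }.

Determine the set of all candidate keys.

{C, K}, {F, K}, {K, N}

Attribute K never appears on the right-hand side of any dependency, so K must belong to every candidate key.
{K}⁺ = {K}, which is not all of the schema, so we must add further attributes.
{C, K}⁺: C→BEF adds B, E, F; FK→N adds N → {B, C, E, F, K, N}. Minimal: {K}⁺ = {K}; {C}⁺ = {B, C, E, F} — none reach the full schema.
{F, K}⁺: FK→N adds N; N→BEF adds B, E; BN→CE adds C → {B, C, E, F, K, N}. Minimal: {K}⁺ = {K}; {F}⁺ = {F} — none reach the full schema.
{K, N}⁺: N→BEF adds B, E, F; BN→CE adds C → {B, C, E, F, K, N}. Minimal: {N}⁺ = {B, C, E, F, N}; {K}⁺ = {K} — none reach the full schema.
Any other superkey contains one of these as a subset, so there are no further candidate keys.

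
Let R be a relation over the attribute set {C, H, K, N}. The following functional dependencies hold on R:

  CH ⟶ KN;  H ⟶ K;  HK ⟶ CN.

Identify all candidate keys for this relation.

H

Attribute H never appears on the right-hand side of any dependency, so H must belong to every candidate key.
{H}⁺ = {C, H, K, N}, which is all of the schema, so {H} is the only candidate key.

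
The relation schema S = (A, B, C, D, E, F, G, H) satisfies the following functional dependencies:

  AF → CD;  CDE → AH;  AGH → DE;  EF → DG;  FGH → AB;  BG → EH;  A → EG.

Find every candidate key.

Attribute F never appears on the right-hand side of any dependency, so F must belong to every candidate key.
{F}⁺ = {F}, which is not all of the schema, so we must add further attributes.
{A, F}⁺: AF→CD adds C, D; A→EG adds E, G; CDE→AH adds H; FGH→AB adds B → {A, B, C, D, E, F, G, H}. Minimal: {F}⁺ = {F}; {A}⁺ = {A, E, G} — none reach the full schema.
{B, E, F}⁺: EF→DG adds D, G; BG→EH adds H; FGH→AB adds A; AF→CD adds C → {A, B, C, D, E, F, G, H}. Minimal: {E, F}⁺ = {D, E, F, G}; {B, F}⁺ = {B, F}; {B, E}⁺ = {B, E} — none reach the full schema.
{B, F, G}⁺: BG→EH adds E, H; EF→DG adds D; FGH→AB adds A; AF→CD adds C → {A, B, C, D, E, F, G, H}. Minimal: {F, G}⁺ = {F, G}; {B, G}⁺ = {B, E, G, H}; {B, F}⁺ = {B, F} — none reach the full schema.
{C, E, F}⁺: EF→DG adds D, G; CDE→AH adds A, H; FGH→AB adds B → {A, B, C, D, E, F, G, H}. Minimal: {E, F}⁺ = {D, E, F, G}; {C, F}⁺ = {C, F}; {C, E}⁺ = {C, E} — none reach the full schema.
{E, F, H}⁺: EF→DG adds D, G; FGH→AB adds A, B; AF→CD adds C → {A, B, C, D, E, F, G, H}. Minimal: {F, H}⁺ = {F, H}; {E, H}⁺ = {E, H}; {E, F}⁺ = {D, E, F, G} — none reach the full schema.
{F, G, H}⁺: FGH→AB adds A, B; BG→EH adds E; AF→CD adds C, D → {A, B, C, D, E, F, G, H}. Minimal: {G, H}⁺ = {G, H}; {F, H}⁺ = {F, H}; {F, G}⁺ = {F, G} — none reach the full schema.
Any other superkey contains one of these as a subset, so there are no further candidate keys.

{A, F}; {B, E, F}; {B, F, G}; {C, E, F}; {E, F, H}; {F, G, H}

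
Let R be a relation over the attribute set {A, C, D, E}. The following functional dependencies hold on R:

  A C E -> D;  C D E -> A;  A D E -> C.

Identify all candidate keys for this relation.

Attribute E never appears on the right-hand side of any dependency, so E must belong to every candidate key.
{E}⁺ = {E}, which is not all of the schema, so we must add further attributes.
{A, C, E}⁺: ACE→D adds D → {A, C, D, E}. Minimal: {C, E}⁺ = {C, E}; {A, E}⁺ = {A, E}; {A, C}⁺ = {A, C} — none reach the full schema.
{A, D, E}⁺: ADE→C adds C → {A, C, D, E}. Minimal: {D, E}⁺ = {D, E}; {A, E}⁺ = {A, E}; {A, D}⁺ = {A, D} — none reach the full schema.
{C, D, E}⁺: CDE→A adds A → {A, C, D, E}. Minimal: {D, E}⁺ = {D, E}; {C, E}⁺ = {C, E}; {C, D}⁺ = {C, D} — none reach the full schema.

{A, C, E}, {A, D, E}, {C, D, E}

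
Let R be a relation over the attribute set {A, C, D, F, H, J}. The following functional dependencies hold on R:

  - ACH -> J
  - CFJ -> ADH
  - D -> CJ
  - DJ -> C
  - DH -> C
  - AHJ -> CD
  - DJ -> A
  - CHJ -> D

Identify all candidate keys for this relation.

{D, F}, {C, F, J}, {A, C, F, H}, {A, F, H, J}

Attribute F never appears on the right-hand side of any dependency, so F must belong to every candidate key.
{F}⁺ = {F}, which is not all of the schema, so we must add further attributes.
{D, F}⁺: D→CJ adds C, J; DJ→A adds A; CFJ→ADH adds H → {A, C, D, F, H, J}. Minimal: {F}⁺ = {F}; {D}⁺ = {A, C, D, J} — none reach the full schema.
{C, F, J}⁺: CFJ→ADH adds A, D, H → {A, C, D, F, H, J}. Minimal: {F, J}⁺ = {F, J}; {C, J}⁺ = {C, J}; {C, F}⁺ = {C, F} — none reach the full schema.
{A, C, F, H}⁺: ACH→J adds J; CFJ→ADH adds D → {A, C, D, F, H, J}. Minimal: {C, F, H}⁺ = {C, F, H}; {A, F, H}⁺ = {A, F, H}; {A, C, H}⁺ = {A, C, D, H, J}; … — none reach the full schema.
{A, F, H, J}⁺: AHJ→CD adds C, D → {A, C, D, F, H, J}. Minimal: {F, H, J}⁺ = {F, H, J}; {A, H, J}⁺ = {A, C, D, H, J}; {A, F, J}⁺ = {A, F, J}; … — none reach the full schema.
Any other superkey contains one of these as a subset, so there are no further candidate keys.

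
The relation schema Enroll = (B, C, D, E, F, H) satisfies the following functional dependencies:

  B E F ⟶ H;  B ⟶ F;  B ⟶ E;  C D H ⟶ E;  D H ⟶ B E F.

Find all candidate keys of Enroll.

Attributes C, D never appear on any right-hand side, so every candidate key must contain {C, D}.
{C, D}⁺ = {C, D}, which is not all of the schema, so we must add further attributes.
{B, C, D}⁺: B→F adds F; B→E adds E; BEF→H adds H → {B, C, D, E, F, H}.
{C, D, H}⁺: CDH→E adds E; DH→BEF adds B, F → {B, C, D, E, F, H}.

(B, C, D), (C, D, H)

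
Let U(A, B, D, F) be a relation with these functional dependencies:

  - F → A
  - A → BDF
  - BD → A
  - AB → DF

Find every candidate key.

{A}⁺: A→BDF adds B, D, F → {A, B, D, F}.
{F}⁺: F→A adds A; A→BDF adds B, D → {A, B, D, F}.
{B, D}⁺: BD→A adds A; AB→DF adds F → {A, B, D, F}. Minimal: {D}⁺ = {D}; {B}⁺ = {B} — none reach the full schema.
Any other superkey contains one of these as a subset, so there are no further candidate keys.

(A); (F); (B, D)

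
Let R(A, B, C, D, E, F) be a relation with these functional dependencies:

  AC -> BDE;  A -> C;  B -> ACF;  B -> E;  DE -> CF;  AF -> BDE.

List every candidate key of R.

A, B

{A}⁺: A→C adds C; AC→BDE adds B, D, E; B→ACF adds F → {A, B, C, D, E, F}.
{B}⁺: B→ACF adds A, C, F; B→E adds E; AF→BDE adds D → {A, B, C, D, E, F}.
Any other superkey contains one of these as a subset, so there are no further candidate keys.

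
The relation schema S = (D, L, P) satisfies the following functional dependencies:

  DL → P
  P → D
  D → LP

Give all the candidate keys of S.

{D}; {P}

{D}⁺: D→LP adds L, P → {D, L, P}.
{P}⁺: P→D adds D; D→LP adds L → {D, L, P}.
Any other superkey contains one of these as a subset, so there are no further candidate keys.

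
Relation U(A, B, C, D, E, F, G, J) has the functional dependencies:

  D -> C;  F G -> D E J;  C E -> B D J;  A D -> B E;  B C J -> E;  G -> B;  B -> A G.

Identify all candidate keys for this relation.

{B, F}, {F, G}, {A, D, F}, {C, E, F}, {D, E, F}

{B, F}⁺: B→AG adds A, G; FG→DEJ adds D, E, J; D→C adds C → {A, B, C, D, E, F, G, J}.
{F, G}⁺: FG→DEJ adds D, E, J; G→B adds B; B→AG adds A; D→C adds C → {A, B, C, D, E, F, G, J}.
{A, D, F}⁺: D→C adds C; AD→BE adds B, E; B→AG adds G; FG→DEJ adds J → {A, B, C, D, E, F, G, J}.
{C, E, F}⁺: CE→BDJ adds B, D, J; B→AG adds A, G → {A, B, C, D, E, F, G, J}.
{D, E, F}⁺: D→C adds C; CE→BDJ adds B, J; B→AG adds A, G → {A, B, C, D, E, F, G, J}.
Any other superkey contains one of these as a subset, so there are no further candidate keys.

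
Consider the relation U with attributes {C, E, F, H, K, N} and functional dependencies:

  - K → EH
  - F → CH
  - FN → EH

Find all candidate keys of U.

{F, K, N}⁺: K→EH adds E, H; F→CH adds C → {C, E, F, H, K, N}. Minimal: {K, N}⁺ = {E, H, K, N}; {F, N}⁺ = {C, E, F, H, N}; {F, K}⁺ = {C, E, F, H, K} — none reach the full schema.

FKN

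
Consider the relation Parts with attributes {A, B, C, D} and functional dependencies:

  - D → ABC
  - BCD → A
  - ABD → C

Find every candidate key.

Attribute D never appears on the right-hand side of any dependency, so D must belong to every candidate key.
{D}⁺ = {A, B, C, D}, which is all of the schema, so {D} is the only candidate key.

{D}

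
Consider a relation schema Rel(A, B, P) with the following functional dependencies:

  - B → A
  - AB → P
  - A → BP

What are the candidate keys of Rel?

{A}⁺: A→BP adds B, P → {A, B, P}.
{B}⁺: B→A adds A; AB→P adds P → {A, B, P}.
Any other superkey contains one of these as a subset, so there are no further candidate keys.

{A}, {B}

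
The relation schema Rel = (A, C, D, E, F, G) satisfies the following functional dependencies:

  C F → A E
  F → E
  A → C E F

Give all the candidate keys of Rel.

{A, D, G}, {C, D, F, G}

{A, D, G}⁺: A→CEF adds C, E, F → {A, C, D, E, F, G}. Minimal: {D, G}⁺ = {D, G}; {A, G}⁺ = {A, C, E, F, G}; {A, D}⁺ = {A, C, D, E, F} — none reach the full schema.
{C, D, F, G}⁺: CF→AE adds A, E → {A, C, D, E, F, G}. Minimal: {D, F, G}⁺ = {D, E, F, G}; {C, F, G}⁺ = {A, C, E, F, G}; {C, D, G}⁺ = {C, D, G}; … — none reach the full schema.
Any other superkey contains one of these as a subset, so there are no further candidate keys.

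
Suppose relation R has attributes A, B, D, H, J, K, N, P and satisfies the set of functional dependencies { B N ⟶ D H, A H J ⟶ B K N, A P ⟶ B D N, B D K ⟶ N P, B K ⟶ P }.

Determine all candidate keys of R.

{A, H, J}, {A, J, P}, {A, B, J, K}, {A, B, J, N}

Attributes A, J never appear on any right-hand side, so every candidate key must contain {A, J}.
{A, J}⁺ = {A, J}, which is not all of the schema, so we must add further attributes.
{A, H, J}⁺: AHJ→BKN adds B, K, N; BK→P adds P; BN→DH adds D → {A, B, D, H, J, K, N, P}. Minimal: {H, J}⁺ = {H, J}; {A, J}⁺ = {A, J}; {A, H}⁺ = {A, H} — none reach the full schema.
{A, J, P}⁺: AP→BDN adds B, D, N; BN→DH adds H; AHJ→BKN adds K → {A, B, D, H, J, K, N, P}. Minimal: {J, P}⁺ = {J, P}; {A, P}⁺ = {A, B, D, H, N, P}; {A, J}⁺ = {A, J} — none reach the full schema.
{A, B, J, K}⁺: BK→P adds P; AP→BDN adds D, N; BN→DH adds H → {A, B, D, H, J, K, N, P}. Minimal: {B, J, K}⁺ = {B, J, K, P}; {A, J, K}⁺ = {A, J, K}; {A, B, K}⁺ = {A, B, D, H, K, N, P}; … — none reach the full schema.
{A, B, J, N}⁺: BN→DH adds D, H; AHJ→BKN adds K; BDK→NP adds P → {A, B, D, H, J, K, N, P}. Minimal: {B, J, N}⁺ = {B, D, H, J, N}; {A, J, N}⁺ = {A, J, N}; {A, B, N}⁺ = {A, B, D, H, N}; … — none reach the full schema.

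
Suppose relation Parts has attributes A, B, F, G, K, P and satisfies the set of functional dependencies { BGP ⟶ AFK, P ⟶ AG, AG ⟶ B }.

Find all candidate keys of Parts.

Attribute P never appears on the right-hand side of any dependency, so P must belong to every candidate key.
{P}⁺ = {A, B, F, G, K, P}, which is all of the schema, so {P} is the only candidate key.

{P}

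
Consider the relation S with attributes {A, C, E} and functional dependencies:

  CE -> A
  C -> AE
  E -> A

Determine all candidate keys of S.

(C)

Attribute C never appears on the right-hand side of any dependency, so C must belong to every candidate key.
{C}⁺ = {A, C, E}, which is all of the schema, so {C} is the only candidate key.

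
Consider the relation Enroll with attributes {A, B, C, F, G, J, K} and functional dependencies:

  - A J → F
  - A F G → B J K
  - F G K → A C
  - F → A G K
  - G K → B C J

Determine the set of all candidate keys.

{F}⁺: F→AGK adds A, G, K; GK→BCJ adds B, C, J → {A, B, C, F, G, J, K}.
{A, J}⁺: AJ→F adds F; F→AGK adds G, K; GK→BCJ adds B, C → {A, B, C, F, G, J, K}. Minimal: {J}⁺ = {J}; {A}⁺ = {A} — none reach the full schema.
{A, G, K}⁺: GK→BCJ adds B, C, J; AJ→F adds F → {A, B, C, F, G, J, K}. Minimal: {G, K}⁺ = {B, C, G, J, K}; {A, K}⁺ = {A, K}; {A, G}⁺ = {A, G} — none reach the full schema.

F, AJ, AGK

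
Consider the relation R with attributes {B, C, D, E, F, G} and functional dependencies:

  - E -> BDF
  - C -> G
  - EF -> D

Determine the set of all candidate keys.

{C, E}

Attributes C, E never appear on any right-hand side, so every candidate key must contain {C, E}.
{C, E}⁺ = {B, C, D, E, F, G}, which is all of the schema, so {C, E} is the only candidate key.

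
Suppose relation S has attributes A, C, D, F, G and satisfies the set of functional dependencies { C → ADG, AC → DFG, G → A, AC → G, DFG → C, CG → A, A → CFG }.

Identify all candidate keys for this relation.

{A}⁺: A→CFG adds C, F, G; C→ADG adds D → {A, C, D, F, G}.
{C}⁺: C→ADG adds A, D, G; AC→DFG adds F → {A, C, D, F, G}.
{G}⁺: G→A adds A; A→CFG adds C, F; C→ADG adds D → {A, C, D, F, G}.
Any other superkey contains one of these as a subset, so there are no further candidate keys.

{A}, {C}, {G}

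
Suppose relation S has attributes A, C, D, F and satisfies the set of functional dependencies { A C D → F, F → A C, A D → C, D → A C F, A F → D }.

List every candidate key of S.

{D}⁺: D→ACF adds A, C, F → {A, C, D, F}.
{F}⁺: F→AC adds A, C; AF→D adds D → {A, C, D, F}.

{D}; {F}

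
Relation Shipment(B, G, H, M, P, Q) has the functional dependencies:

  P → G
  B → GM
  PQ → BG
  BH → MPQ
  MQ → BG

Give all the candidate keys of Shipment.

(B, H), (H, M, Q), (H, P, Q)

Attribute H never appears on the right-hand side of any dependency, so H must belong to every candidate key.
{H}⁺ = {H}, which is not all of the schema, so we must add further attributes.
{B, H}⁺: B→GM adds G, M; BH→MPQ adds P, Q → {B, G, H, M, P, Q}. Minimal: {H}⁺ = {H}; {B}⁺ = {B, G, M} — none reach the full schema.
{H, M, Q}⁺: MQ→BG adds B, G; BH→MPQ adds P → {B, G, H, M, P, Q}. Minimal: {M, Q}⁺ = {B, G, M, Q}; {H, Q}⁺ = {H, Q}; {H, M}⁺ = {H, M} — none reach the full schema.
{H, P, Q}⁺: P→G adds G; PQ→BG adds B; BH→MPQ adds M → {B, G, H, M, P, Q}. Minimal: {P, Q}⁺ = {B, G, M, P, Q}; {H, Q}⁺ = {H, Q}; {H, P}⁺ = {G, H, P} — none reach the full schema.
Any other superkey contains one of these as a subset, so there are no further candidate keys.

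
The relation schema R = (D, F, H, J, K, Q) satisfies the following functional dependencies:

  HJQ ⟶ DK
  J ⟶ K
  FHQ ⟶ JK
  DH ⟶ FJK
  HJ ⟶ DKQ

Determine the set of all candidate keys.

(D, H); (H, J); (F, H, Q)

Attribute H never appears on the right-hand side of any dependency, so H must belong to every candidate key.
{H}⁺ = {H}, which is not all of the schema, so we must add further attributes.
{D, H}⁺: DH→FJK adds F, J, K; HJ→DKQ adds Q → {D, F, H, J, K, Q}. Minimal: {H}⁺ = {H}; {D}⁺ = {D} — none reach the full schema.
{H, J}⁺: J→K adds K; HJ→DKQ adds D, Q; DH→FJK adds F → {D, F, H, J, K, Q}. Minimal: {J}⁺ = {J, K}; {H}⁺ = {H} — none reach the full schema.
{F, H, Q}⁺: FHQ→JK adds J, K; HJ→DKQ adds D → {D, F, H, J, K, Q}. Minimal: {H, Q}⁺ = {H, Q}; {F, Q}⁺ = {F, Q}; {F, H}⁺ = {F, H} — none reach the full schema.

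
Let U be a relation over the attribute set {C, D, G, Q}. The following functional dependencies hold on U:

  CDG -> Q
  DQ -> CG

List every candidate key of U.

DQ, CDG

Attribute D never appears on the right-hand side of any dependency, so D must belong to every candidate key.
{D}⁺ = {D}, which is not all of the schema, so we must add further attributes.
{D, Q}⁺: DQ→CG adds C, G → {C, D, G, Q}.
{C, D, G}⁺: CDG→Q adds Q → {C, D, G, Q}.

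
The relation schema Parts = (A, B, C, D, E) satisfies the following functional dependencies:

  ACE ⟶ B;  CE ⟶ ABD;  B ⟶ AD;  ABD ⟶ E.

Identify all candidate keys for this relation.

{B, C}⁺: B→AD adds A, D; ABD→E adds E → {A, B, C, D, E}. Minimal: {C}⁺ = {C}; {B}⁺ = {A, B, D, E} — none reach the full schema.
{C, E}⁺: CE→ABD adds A, B, D → {A, B, C, D, E}. Minimal: {E}⁺ = {E}; {C}⁺ = {C} — none reach the full schema.

BC; CE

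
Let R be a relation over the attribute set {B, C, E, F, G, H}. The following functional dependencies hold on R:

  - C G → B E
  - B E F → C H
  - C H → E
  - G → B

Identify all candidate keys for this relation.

{C, F, G}, {E, F, G}

Attributes F, G never appear on any right-hand side, so every candidate key must contain {F, G}.
{F, G}⁺ = {B, F, G}, which is not all of the schema, so we must add further attributes.
{C, F, G}⁺: CG→BE adds B, E; BEF→CH adds H → {B, C, E, F, G, H}. Minimal: {F, G}⁺ = {B, F, G}; {C, G}⁺ = {B, C, E, G}; {C, F}⁺ = {C, F} — none reach the full schema.
{E, F, G}⁺: G→B adds B; BEF→CH adds C, H → {B, C, E, F, G, H}. Minimal: {F, G}⁺ = {B, F, G}; {E, G}⁺ = {B, E, G}; {E, F}⁺ = {E, F} — none reach the full schema.
Any other superkey contains one of these as a subset, so there are no further candidate keys.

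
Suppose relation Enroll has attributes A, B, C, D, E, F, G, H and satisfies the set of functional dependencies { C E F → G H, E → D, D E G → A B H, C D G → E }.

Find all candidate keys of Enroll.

Attributes C, F never appear on any right-hand side, so every candidate key must contain {C, F}.
{C, F}⁺ = {C, F}, which is not all of the schema, so we must add further attributes.
{C, E, F}⁺: CEF→GH adds G, H; E→D adds D; DEG→ABH adds A, B → {A, B, C, D, E, F, G, H}. Minimal: {E, F}⁺ = {D, E, F}; {C, F}⁺ = {C, F}; {C, E}⁺ = {C, D, E} — none reach the full schema.
{C, D, F, G}⁺: CDG→E adds E; CEF→GH adds H; DEG→ABH adds A, B → {A, B, C, D, E, F, G, H}. Minimal: {D, F, G}⁺ = {D, F, G}; {C, F, G}⁺ = {C, F, G}; {C, D, G}⁺ = {A, B, C, D, E, G, H}; … — none reach the full schema.

{C, E, F}; {C, D, F, G}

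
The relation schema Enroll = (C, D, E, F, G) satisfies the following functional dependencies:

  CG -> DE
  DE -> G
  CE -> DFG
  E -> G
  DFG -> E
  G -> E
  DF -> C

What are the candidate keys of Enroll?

{C, E}⁺: CE→DFG adds D, F, G → {C, D, E, F, G}.
{C, G}⁺: CG→DE adds D, E; CE→DFG adds F → {C, D, E, F, G}.
{D, E, F}⁺: DE→G adds G; DF→C adds C → {C, D, E, F, G}.
{D, F, G}⁺: DFG→E adds E; DF→C adds C → {C, D, E, F, G}.
Any other superkey contains one of these as a subset, so there are no further candidate keys.

CE, CG, DEF, DFG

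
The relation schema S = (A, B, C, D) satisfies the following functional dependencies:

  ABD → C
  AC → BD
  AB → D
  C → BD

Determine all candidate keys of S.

Attribute A never appears on the right-hand side of any dependency, so A must belong to every candidate key.
{A}⁺ = {A}, which is not all of the schema, so we must add further attributes.
{A, B}⁺: AB→D adds D; ABD→C adds C → {A, B, C, D}. Minimal: {B}⁺ = {B}; {A}⁺ = {A} — none reach the full schema.
{A, C}⁺: AC→BD adds B, D → {A, B, C, D}. Minimal: {C}⁺ = {B, C, D}; {A}⁺ = {A} — none reach the full schema.
Any other superkey contains one of these as a subset, so there are no further candidate keys.

AB; AC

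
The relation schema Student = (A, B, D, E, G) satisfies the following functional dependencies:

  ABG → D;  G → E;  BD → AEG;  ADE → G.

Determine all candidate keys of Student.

BD; ABG

Attribute B never appears on the right-hand side of any dependency, so B must belong to every candidate key.
{B}⁺ = {B}, which is not all of the schema, so we must add further attributes.
{B, D}⁺: BD→AEG adds A, E, G → {A, B, D, E, G}. Minimal: {D}⁺ = {D}; {B}⁺ = {B} — none reach the full schema.
{A, B, G}⁺: ABG→D adds D; G→E adds E → {A, B, D, E, G}. Minimal: {B, G}⁺ = {B, E, G}; {A, G}⁺ = {A, E, G}; {A, B}⁺ = {A, B} — none reach the full schema.
Any other superkey contains one of these as a subset, so there are no further candidate keys.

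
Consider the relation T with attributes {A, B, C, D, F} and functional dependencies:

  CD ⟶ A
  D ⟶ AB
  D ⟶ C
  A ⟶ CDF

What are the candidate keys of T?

{A}⁺: A→CDF adds C, D, F; D→AB adds B → {A, B, C, D, F}.
{D}⁺: D→AB adds A, B; D→C adds C; A→CDF adds F → {A, B, C, D, F}.
Any other superkey contains one of these as a subset, so there are no further candidate keys.

{A}; {D}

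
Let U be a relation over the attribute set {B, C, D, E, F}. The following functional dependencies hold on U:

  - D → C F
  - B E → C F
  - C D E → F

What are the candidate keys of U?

Attributes B, D, E never appear on any right-hand side, so every candidate key must contain {B, D, E}.
{B, D, E}⁺ = {B, C, D, E, F}, which is all of the schema, so {B, D, E} is the only candidate key.

{B, D, E}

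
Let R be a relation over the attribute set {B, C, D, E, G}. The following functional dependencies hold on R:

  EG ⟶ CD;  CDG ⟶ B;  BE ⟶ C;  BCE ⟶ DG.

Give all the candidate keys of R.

(B, E), (E, G)

Attribute E never appears on the right-hand side of any dependency, so E must belong to every candidate key.
{E}⁺ = {E}, which is not all of the schema, so we must add further attributes.
{B, E}⁺: BE→C adds C; BCE→DG adds D, G → {B, C, D, E, G}. Minimal: {E}⁺ = {E}; {B}⁺ = {B} — none reach the full schema.
{E, G}⁺: EG→CD adds C, D; CDG→B adds B → {B, C, D, E, G}. Minimal: {G}⁺ = {G}; {E}⁺ = {E} — none reach the full schema.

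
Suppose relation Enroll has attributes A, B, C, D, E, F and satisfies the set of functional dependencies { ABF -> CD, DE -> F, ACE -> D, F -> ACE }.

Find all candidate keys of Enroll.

(B, F), (B, D, E), (A, B, C, E)

Attribute B never appears on the right-hand side of any dependency, so B must belong to every candidate key.
{B}⁺ = {B}, which is not all of the schema, so we must add further attributes.
{B, F}⁺: F→ACE adds A, C, E; ABF→CD adds D → {A, B, C, D, E, F}.
{B, D, E}⁺: DE→F adds F; F→ACE adds A, C → {A, B, C, D, E, F}.
{A, B, C, E}⁺: ACE→D adds D; DE→F adds F → {A, B, C, D, E, F}.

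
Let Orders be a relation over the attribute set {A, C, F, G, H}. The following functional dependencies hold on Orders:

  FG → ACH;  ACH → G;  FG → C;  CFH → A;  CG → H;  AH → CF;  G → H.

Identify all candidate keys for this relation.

(A, G), (A, H), (F, G), (C, F, H)

{A, G}⁺: G→H adds H; AH→CF adds C, F → {A, C, F, G, H}. Minimal: {G}⁺ = {G, H}; {A}⁺ = {A} — none reach the full schema.
{A, H}⁺: AH→CF adds C, F; ACH→G adds G → {A, C, F, G, H}. Minimal: {H}⁺ = {H}; {A}⁺ = {A} — none reach the full schema.
{F, G}⁺: FG→ACH adds A, C, H → {A, C, F, G, H}. Minimal: {G}⁺ = {G, H}; {F}⁺ = {F} — none reach the full schema.
{C, F, H}⁺: CFH→A adds A; ACH→G adds G → {A, C, F, G, H}. Minimal: {F, H}⁺ = {F, H}; {C, H}⁺ = {C, H}; {C, F}⁺ = {C, F} — none reach the full schema.
Any other superkey contains one of these as a subset, so there are no further candidate keys.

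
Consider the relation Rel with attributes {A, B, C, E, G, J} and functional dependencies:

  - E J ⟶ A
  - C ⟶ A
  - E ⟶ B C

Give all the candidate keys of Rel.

Attributes E, G, J never appear on any right-hand side, so every candidate key must contain {E, G, J}.
{E, G, J}⁺ = {A, B, C, E, G, J}, which is all of the schema, so {E, G, J} is the only candidate key.

(E, G, J)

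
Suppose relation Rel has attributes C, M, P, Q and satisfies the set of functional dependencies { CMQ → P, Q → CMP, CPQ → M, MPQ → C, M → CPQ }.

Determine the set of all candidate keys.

{M}⁺: M→CPQ adds C, P, Q → {C, M, P, Q}.
{Q}⁺: Q→CMP adds C, M, P → {C, M, P, Q}.

M, Q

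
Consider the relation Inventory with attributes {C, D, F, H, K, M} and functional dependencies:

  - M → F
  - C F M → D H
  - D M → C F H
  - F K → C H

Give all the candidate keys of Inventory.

{K, M}⁺: M→F adds F; FK→CH adds C, H; CFM→DH adds D → {C, D, F, H, K, M}. Minimal: {M}⁺ = {F, M}; {K}⁺ = {K} — none reach the full schema.
No other minimal superkey exists.

(K, M)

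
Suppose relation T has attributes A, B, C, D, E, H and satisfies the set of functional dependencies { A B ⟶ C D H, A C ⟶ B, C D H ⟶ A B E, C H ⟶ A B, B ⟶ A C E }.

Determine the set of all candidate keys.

(B), (A, C), (C, H)

{B}⁺: B→ACE adds A, C, E; AB→CDH adds D, H → {A, B, C, D, E, H}.
{A, C}⁺: AC→B adds B; B→ACE adds E; AB→CDH adds D, H → {A, B, C, D, E, H}. Minimal: {C}⁺ = {C}; {A}⁺ = {A} — none reach the full schema.
{C, H}⁺: CH→AB adds A, B; B→ACE adds E; AB→CDH adds D → {A, B, C, D, E, H}. Minimal: {H}⁺ = {H}; {C}⁺ = {C} — none reach the full schema.
Any other superkey contains one of these as a subset, so there are no further candidate keys.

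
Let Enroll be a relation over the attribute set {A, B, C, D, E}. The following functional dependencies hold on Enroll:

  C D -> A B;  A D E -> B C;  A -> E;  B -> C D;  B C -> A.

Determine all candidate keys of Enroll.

{B}, {A, D}, {C, D}

{B}⁺: B→CD adds C, D; BC→A adds A; A→E adds E → {A, B, C, D, E}.
{A, D}⁺: A→E adds E; ADE→BC adds B, C → {A, B, C, D, E}. Minimal: {D}⁺ = {D}; {A}⁺ = {A, E} — none reach the full schema.
{C, D}⁺: CD→AB adds A, B; A→E adds E → {A, B, C, D, E}. Minimal: {D}⁺ = {D}; {C}⁺ = {C} — none reach the full schema.
Any other superkey contains one of these as a subset, so there are no further candidate keys.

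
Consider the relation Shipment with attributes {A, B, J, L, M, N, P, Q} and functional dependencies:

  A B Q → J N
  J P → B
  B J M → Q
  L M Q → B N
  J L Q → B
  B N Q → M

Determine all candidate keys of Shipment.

(A, B, L, P, Q); (A, J, L, M, P); (A, J, L, P, Q); (A, L, M, P, Q)

{A, B, L, P, Q}⁺: ABQ→JN adds J, N; BNQ→M adds M → {A, B, J, L, M, N, P, Q}.
{A, J, L, M, P}⁺: JP→B adds B; BJM→Q adds Q; LMQ→BN adds N → {A, B, J, L, M, N, P, Q}.
{A, J, L, P, Q}⁺: JP→B adds B; ABQ→JN adds N; BNQ→M adds M → {A, B, J, L, M, N, P, Q}.
{A, L, M, P, Q}⁺: LMQ→BN adds B, N; ABQ→JN adds J → {A, B, J, L, M, N, P, Q}.
Any other superkey contains one of these as a subset, so there are no further candidate keys.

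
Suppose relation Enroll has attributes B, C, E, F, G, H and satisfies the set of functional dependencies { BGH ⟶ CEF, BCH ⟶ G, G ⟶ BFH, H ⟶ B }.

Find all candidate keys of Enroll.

{G}, {C, H}

{G}⁺: G→BFH adds B, F, H; BGH→CEF adds C, E → {B, C, E, F, G, H}.
{C, H}⁺: H→B adds B; BCH→G adds G; G→BFH adds F; BGH→CEF adds E → {B, C, E, F, G, H}. Minimal: {H}⁺ = {B, H}; {C}⁺ = {C} — none reach the full schema.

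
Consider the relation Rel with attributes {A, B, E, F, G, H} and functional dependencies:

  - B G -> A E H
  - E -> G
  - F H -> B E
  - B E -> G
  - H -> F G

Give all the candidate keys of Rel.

H, BE, BG

{H}⁺: H→FG adds F, G; FH→BE adds B, E; BG→AEH adds A → {A, B, E, F, G, H}.
{B, E}⁺: E→G adds G; BG→AEH adds A, H; H→FG adds F → {A, B, E, F, G, H}. Minimal: {E}⁺ = {E, G}; {B}⁺ = {B} — none reach the full schema.
{B, G}⁺: BG→AEH adds A, E, H; H→FG adds F → {A, B, E, F, G, H}. Minimal: {G}⁺ = {G}; {B}⁺ = {B} — none reach the full schema.
Any other superkey contains one of these as a subset, so there are no further candidate keys.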